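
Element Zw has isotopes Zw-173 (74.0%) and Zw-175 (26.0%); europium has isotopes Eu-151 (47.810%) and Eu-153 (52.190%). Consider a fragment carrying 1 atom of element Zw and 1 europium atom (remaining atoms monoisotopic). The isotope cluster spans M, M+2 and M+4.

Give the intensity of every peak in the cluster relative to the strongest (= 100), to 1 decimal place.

Element Zw pattern (n=1): 0.7400 : 0.2600
Europium pattern (n=1): 0.4781 : 0.5219
Convolve the two distributions (both contribute in 2-u steps):
  M: 0.7400×0.4781 = 0.353794
  M+2: 0.7400×0.5219 + 0.2600×0.4781 = 0.510512
  M+4: 0.2600×0.5219 = 0.135694
Scale to base peak (0.510512) = 100: 69.3 : 100.0 : 26.6

69.3 : 100.0 : 26.6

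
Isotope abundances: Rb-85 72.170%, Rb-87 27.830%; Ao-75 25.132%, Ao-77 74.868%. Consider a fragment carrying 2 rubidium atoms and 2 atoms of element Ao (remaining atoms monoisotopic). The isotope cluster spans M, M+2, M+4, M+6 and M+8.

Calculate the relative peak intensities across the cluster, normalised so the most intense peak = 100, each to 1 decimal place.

7.3 : 49.4 : 100.0 : 56.8 : 9.7

Rubidium pattern (n=2): 0.52085089 : 0.40169822 : 0.07745089
Element Ao pattern (n=2): 0.06316174 : 0.37631652 : 0.56052174
Convolve the two distributions (both contribute in 2-u steps):
  M: 0.52085089×0.06316174 = 0.032898
  M+2: 0.52085089×0.37631652 + 0.40169822×0.06316174 = 0.221377
  M+4: 0.52085089×0.56052174 + 0.40169822×0.37631652 + 0.07745089×0.06316174 = 0.448006
  M+6: 0.40169822×0.56052174 + 0.07745089×0.37631652 = 0.254307
  M+8: 0.07745089×0.56052174 = 0.043413
Scale to base peak (0.448006) = 100: 7.3 : 49.4 : 100.0 : 56.8 : 9.7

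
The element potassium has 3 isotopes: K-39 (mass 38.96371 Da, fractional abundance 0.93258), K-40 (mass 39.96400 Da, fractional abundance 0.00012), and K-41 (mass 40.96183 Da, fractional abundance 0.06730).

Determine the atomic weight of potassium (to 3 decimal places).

39.098 Da

Ar = Σ fᵢ·mᵢ = 0.93258 × 38.96371 + 0.00012 × 39.96400 + 0.06730 × 40.96183
= 36.336777 + 0.004796 + 2.756731 = 39.098304 Da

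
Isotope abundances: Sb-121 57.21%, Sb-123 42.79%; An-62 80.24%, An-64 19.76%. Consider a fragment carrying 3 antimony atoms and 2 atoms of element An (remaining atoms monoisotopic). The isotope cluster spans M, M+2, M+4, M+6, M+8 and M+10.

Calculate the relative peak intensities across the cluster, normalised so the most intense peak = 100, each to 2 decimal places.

35.16 : 96.21 : 100.00 : 48.56 : 10.82 : 0.89

Antimony pattern (n=3): 0.18724742 : 0.42015297 : 0.3142518 : 0.07834781
Element An pattern (n=2): 0.64384576 : 0.31710848 : 0.03904576
Convolve the two distributions (both contribute in 2-u steps):
  M: 0.18724742×0.64384576 = 0.120558
  M+2: 0.18724742×0.31710848 + 0.42015297×0.64384576 = 0.329891
  M+4: 0.18724742×0.03904576 + 0.42015297×0.31710848 + 0.3142518×0.64384576 = 0.342875
  M+6: 0.42015297×0.03904576 + 0.3142518×0.31710848 + 0.07834781×0.64384576 = 0.166501
  M+8: 0.3142518×0.03904576 + 0.07834781×0.31710848 = 0.037115
  M+10: 0.07834781×0.03904576 = 0.003059
Scale to base peak (0.342875) = 100: 35.16 : 96.21 : 100.00 : 48.56 : 10.82 : 0.89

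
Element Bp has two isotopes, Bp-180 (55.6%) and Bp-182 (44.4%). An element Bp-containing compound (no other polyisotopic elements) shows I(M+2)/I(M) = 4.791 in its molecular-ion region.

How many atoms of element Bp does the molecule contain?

6

The M+2/M ratio from n Bp atoms is n · q/p = n · 0.444/0.556.
n = 4.791 × 0.556/0.444 = 6.00 ≈ 6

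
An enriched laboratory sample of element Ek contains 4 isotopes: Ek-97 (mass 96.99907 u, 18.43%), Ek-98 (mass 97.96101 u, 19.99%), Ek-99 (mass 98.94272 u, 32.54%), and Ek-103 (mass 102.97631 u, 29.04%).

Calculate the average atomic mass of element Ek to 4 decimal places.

Ar = Σ fᵢ·mᵢ = 0.1843 × 96.99907 + 0.1999 × 97.96101 + 0.3254 × 98.94272 + 0.2904 × 102.97631
= 17.876929 + 19.582406 + 32.195961 + 29.904320 = 99.559616 u

99.5596 u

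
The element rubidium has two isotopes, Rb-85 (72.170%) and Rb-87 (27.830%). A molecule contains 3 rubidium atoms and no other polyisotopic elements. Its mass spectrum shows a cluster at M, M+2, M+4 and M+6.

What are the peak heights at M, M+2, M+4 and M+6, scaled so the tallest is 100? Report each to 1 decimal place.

86.4 : 100.0 : 38.6 : 5.0

Each Rb atom is independently Rb-85 (p = 0.72170) or Rb-87 (q = 0.27830); the cluster is the binomial expansion (p + q)^3.
P(M) = 0.72170^3 = 0.375898
P(M+2) = 3 × 0.72170^2 × 0.27830^1 = 0.434858
P(M+4) = 3 × 0.72170^1 × 0.27830^2 = 0.167689
P(M+6) = 0.27830^3 = 0.021555
The M+2 peak is largest (0.434858); scaling to 100 gives 86.4 : 100.0 : 38.6 : 5.0.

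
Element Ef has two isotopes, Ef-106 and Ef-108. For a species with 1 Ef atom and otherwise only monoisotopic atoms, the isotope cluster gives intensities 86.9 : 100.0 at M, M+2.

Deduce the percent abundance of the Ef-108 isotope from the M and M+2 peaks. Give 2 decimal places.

If p is the fraction of Ef that is Ef-106, then I(M+2)/I(M) = [C(1,1)·p^0·(1−p)] / p^1 = 1·(1−p)/p = 100.0/86.9 = 1.1507
(1−p)/p = 1.1507/1 = 1.1507  ⇒  p = 1/(1 + 1.1507) = 0.4650
Ef-106: 46.50%, Ef-108: 53.50%.

53.50%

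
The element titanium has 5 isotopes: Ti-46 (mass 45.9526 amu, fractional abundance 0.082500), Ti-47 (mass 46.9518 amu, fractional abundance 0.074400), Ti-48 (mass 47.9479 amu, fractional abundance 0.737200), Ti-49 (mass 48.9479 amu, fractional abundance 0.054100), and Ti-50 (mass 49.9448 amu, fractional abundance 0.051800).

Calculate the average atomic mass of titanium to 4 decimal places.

47.8667 amu

Weight each isotope mass by its fractional abundance: 0.082500 × 45.9526 + 0.074400 × 46.9518 + 0.737200 × 47.9479 + 0.054100 × 48.9479 + 0.051800 × 49.9448
= 3.79109 + 3.49321 + 35.34719 + 2.64808 + 2.58714 = 47.86671 amu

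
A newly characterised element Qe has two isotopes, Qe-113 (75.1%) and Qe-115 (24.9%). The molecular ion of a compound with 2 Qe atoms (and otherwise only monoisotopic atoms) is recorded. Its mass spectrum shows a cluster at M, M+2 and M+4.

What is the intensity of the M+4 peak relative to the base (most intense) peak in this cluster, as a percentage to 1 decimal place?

(0.751 + 0.249)^2 gives M 0.5640, M+2 0.3740, M+4 0.0620; the largest is M.
P(M) = C(2,0) × 0.751^2 × 0.249^0 = 1 × 0.564001 × 1.0000 = 0.564001 (base)
P(M+4) = C(2,2) × 0.751^0 × 0.249^2 = 1 × 1.0000 × 0.062001 = 0.062001
Relative intensity = 0.062001 / 0.564001 × 100 = 11.0

11.0%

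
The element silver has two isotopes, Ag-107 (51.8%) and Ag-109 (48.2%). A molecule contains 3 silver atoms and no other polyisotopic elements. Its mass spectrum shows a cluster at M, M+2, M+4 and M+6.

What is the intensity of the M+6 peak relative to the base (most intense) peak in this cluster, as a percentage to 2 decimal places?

Binomial terms of (0.518 + 0.482)^3: M 0.1390, M+2 0.3880, M+4 0.3610, M+6 0.1120 → M+2 is the base peak.
P(M+2) = C(3,1) × 0.518^2 × 0.482^1 = 3 × 0.268324 × 0.4820 = 0.387997 (base)
P(M+6) = C(3,3) × 0.518^0 × 0.482^3 = 1 × 1.0000 × 0.11198017 = 0.111980
Relative intensity = 0.111980 / 0.387997 × 100 = 28.86

28.86%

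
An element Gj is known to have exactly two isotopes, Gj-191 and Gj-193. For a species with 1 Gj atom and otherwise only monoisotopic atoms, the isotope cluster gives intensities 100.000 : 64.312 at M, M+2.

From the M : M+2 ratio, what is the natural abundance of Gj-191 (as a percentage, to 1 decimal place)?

60.9%

If p is the fraction of Gj that is Gj-191, then I(M+2)/I(M) = [C(1,1)·p^0·(1−p)] / p^1 = 1·(1−p)/p = 64.312/100.000 = 0.6431
(1−p)/p = 0.6431/1 = 0.6431  ⇒  p = 1/(1 + 0.6431) = 0.6086
Gj-191: 60.9%, Gj-193: 39.1%.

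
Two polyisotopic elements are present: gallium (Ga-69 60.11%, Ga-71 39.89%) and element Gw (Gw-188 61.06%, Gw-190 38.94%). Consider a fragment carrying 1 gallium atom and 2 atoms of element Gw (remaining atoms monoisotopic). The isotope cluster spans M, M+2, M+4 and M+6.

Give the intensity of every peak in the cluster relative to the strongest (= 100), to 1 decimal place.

Gallium pattern (n=1): 0.6011 : 0.3989
Element Gw pattern (n=2): 0.37283236 : 0.47553528 : 0.15163236
Convolve the two distributions (both contribute in 2-u steps):
  M: 0.6011×0.37283236 = 0.224110
  M+2: 0.6011×0.47553528 + 0.3989×0.37283236 = 0.434567
  M+4: 0.6011×0.15163236 + 0.3989×0.47553528 = 0.280837
  M+6: 0.3989×0.15163236 = 0.060486
Scale to base peak (0.434567) = 100: 51.6 : 100.0 : 64.6 : 13.9

51.6 : 100.0 : 64.6 : 13.9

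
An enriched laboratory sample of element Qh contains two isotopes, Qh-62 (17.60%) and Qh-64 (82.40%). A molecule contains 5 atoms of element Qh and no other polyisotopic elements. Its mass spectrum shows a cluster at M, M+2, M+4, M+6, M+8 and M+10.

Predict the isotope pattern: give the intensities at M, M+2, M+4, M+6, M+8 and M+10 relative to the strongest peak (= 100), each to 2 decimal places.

0.04 : 0.97 : 9.12 : 42.72 : 100.00 : 93.64

Each Qh atom is independently Qh-62 (p = 0.1760) or Qh-64 (q = 0.8240); the cluster is the binomial expansion (p + q)^5.
P(M) = 0.1760^5 = 0.000169
P(M+2) = 5 × 0.1760^4 × 0.8240^1 = 0.003953
P(M+4) = 10 × 0.1760^3 × 0.8240^2 = 0.037016
P(M+6) = 10 × 0.1760^2 × 0.8240^3 = 0.173303
P(M+8) = 5 × 0.1760^1 × 0.8240^4 = 0.405687
P(M+10) = 0.8240^5 = 0.379871
The M+8 peak is largest (0.405687); scaling to 100 gives 0.04 : 0.97 : 9.12 : 42.72 : 100.00 : 93.64.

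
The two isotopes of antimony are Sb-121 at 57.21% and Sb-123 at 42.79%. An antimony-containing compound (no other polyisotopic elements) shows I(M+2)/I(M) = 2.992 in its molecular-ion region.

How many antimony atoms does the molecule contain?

The M+2/M ratio from n Sb atoms is n · q/p = n · 0.4279/0.5721.
n = 2.992 × 0.5721/0.4279 = 4.00 ≈ 4

4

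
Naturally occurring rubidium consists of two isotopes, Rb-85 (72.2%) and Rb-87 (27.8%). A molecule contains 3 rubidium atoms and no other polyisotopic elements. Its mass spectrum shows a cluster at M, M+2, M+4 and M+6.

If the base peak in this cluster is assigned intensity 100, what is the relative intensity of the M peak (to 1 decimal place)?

(0.722 + 0.278)^3 gives M 0.3764, M+2 0.4348, M+4 0.1674, M+6 0.0215; the largest is M+2.
P(M+2) = C(3,1) × 0.722^2 × 0.278^1 = 3 × 0.521284 × 0.2780 = 0.434751 (base)
P(M) = C(3,0) × 0.722^3 × 0.278^0 = 1 × 0.37636705 × 1.0000 = 0.376367
Relative intensity = 0.376367 / 0.434751 × 100 = 86.6

86.6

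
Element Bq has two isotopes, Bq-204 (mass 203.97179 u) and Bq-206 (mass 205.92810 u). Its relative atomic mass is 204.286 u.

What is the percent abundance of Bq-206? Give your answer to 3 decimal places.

Let x be the fractional abundance of Bq-204; then Bq-206 has abundance 1 − x.
203.97179·x + 205.92810·(1 − x) = 204.286
(203.97179 − 205.92810)·x = 204.286 − 205.92810
x = -1.64210 / -1.95631 = 0.83939 → 83.939% Bq-204, 16.061% Bq-206.

16.061%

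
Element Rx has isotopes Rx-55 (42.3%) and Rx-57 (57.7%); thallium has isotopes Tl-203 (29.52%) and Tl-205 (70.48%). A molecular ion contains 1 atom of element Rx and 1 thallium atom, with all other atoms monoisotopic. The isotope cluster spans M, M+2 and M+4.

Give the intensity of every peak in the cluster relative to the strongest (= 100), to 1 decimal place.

Element Rx pattern (n=1): 0.4230 : 0.5770
Thallium pattern (n=1): 0.2952 : 0.7048
Convolve the two distributions (both contribute in 2-u steps):
  M: 0.4230×0.2952 = 0.124870
  M+2: 0.4230×0.7048 + 0.5770×0.2952 = 0.468461
  M+4: 0.5770×0.7048 = 0.406670
Scale to base peak (0.468461) = 100: 26.7 : 100.0 : 86.8

26.7 : 100.0 : 86.8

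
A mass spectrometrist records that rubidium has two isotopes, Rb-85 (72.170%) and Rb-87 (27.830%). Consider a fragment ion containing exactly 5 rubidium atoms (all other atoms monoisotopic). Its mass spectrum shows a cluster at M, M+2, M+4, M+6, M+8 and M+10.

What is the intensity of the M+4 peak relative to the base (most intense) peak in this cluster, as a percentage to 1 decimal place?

(0.72170 + 0.27830)^5 gives M 0.1958, M+2 0.3775, M+4 0.2911, M+6 0.1123, M+8 0.0216, M+10 0.0017; the largest is M+2.
P(M+2) = C(5,1) × 0.72170^4 × 0.27830^1 = 5 × 0.27128565 × 0.2783 = 0.377494 (base)
P(M+4) = C(5,2) × 0.72170^3 × 0.27830^2 = 10 × 0.37589809 × 0.07745089 = 0.291136
Relative intensity = 0.291136 / 0.377494 × 100 = 77.1

77.1%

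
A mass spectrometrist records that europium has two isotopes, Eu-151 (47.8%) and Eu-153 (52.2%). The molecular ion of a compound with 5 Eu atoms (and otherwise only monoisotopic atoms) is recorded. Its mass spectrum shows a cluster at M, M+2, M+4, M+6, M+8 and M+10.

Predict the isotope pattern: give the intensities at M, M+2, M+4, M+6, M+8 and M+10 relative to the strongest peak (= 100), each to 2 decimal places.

7.68 : 41.93 : 91.57 : 100.00 : 54.60 : 11.93

Each Eu atom is independently Eu-151 (p = 0.478) or Eu-153 (q = 0.522); the cluster is the binomial expansion (p + q)^5.
P(M) = 0.478^5 = 0.024954
P(M+2) = 5 × 0.478^4 × 0.522^1 = 0.136255
P(M+4) = 10 × 0.478^3 × 0.522^2 = 0.297594
P(M+6) = 10 × 0.478^2 × 0.522^3 = 0.324988
P(M+8) = 5 × 0.478^1 × 0.522^4 = 0.177452
P(M+10) = 0.522^5 = 0.038757
The M+6 peak is largest (0.324988); scaling to 100 gives 7.68 : 41.93 : 91.57 : 100.00 : 54.60 : 11.93.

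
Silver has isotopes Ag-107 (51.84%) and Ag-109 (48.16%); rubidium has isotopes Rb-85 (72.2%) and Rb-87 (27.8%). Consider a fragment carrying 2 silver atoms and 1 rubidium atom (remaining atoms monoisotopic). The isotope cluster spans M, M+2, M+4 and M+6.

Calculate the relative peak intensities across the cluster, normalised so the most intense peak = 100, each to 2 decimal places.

Silver pattern (n=2): 0.26873856 : 0.49932288 : 0.23193856
Rubidium pattern (n=1): 0.7220 : 0.2780
Convolve the two distributions (both contribute in 2-u steps):
  M: 0.26873856×0.7220 = 0.194029
  M+2: 0.26873856×0.2780 + 0.49932288×0.7220 = 0.435220
  M+4: 0.49932288×0.2780 + 0.23193856×0.7220 = 0.306271
  M+6: 0.23193856×0.2780 = 0.064479
Scale to base peak (0.435220) = 100: 44.58 : 100.00 : 70.37 : 14.82

44.58 : 100.00 : 70.37 : 14.82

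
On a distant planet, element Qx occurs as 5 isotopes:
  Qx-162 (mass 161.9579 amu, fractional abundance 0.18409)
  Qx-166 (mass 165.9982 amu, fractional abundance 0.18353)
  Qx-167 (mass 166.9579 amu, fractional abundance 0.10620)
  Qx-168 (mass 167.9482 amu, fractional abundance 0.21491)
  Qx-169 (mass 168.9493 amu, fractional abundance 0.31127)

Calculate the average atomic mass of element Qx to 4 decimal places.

166.6940 amu

Ar = Σ fᵢ·mᵢ = 0.18409 × 161.9579 + 0.18353 × 165.9982 + 0.10620 × 166.9579 + 0.21491 × 167.9482 + 0.31127 × 168.9493
= 29.81483 + 30.46565 + 17.73093 + 36.09375 + 52.58885 = 166.69401 amu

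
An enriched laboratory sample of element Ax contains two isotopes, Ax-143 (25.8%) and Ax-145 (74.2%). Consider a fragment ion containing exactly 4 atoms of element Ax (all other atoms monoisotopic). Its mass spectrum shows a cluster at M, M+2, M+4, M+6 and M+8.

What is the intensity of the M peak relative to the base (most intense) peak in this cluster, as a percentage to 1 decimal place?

(0.258 + 0.742)^4 gives M 0.0044, M+2 0.0510, M+4 0.2199, M+6 0.4216, M+8 0.3031; the largest is M+6.
P(M+6) = C(4,3) × 0.258^1 × 0.742^3 = 4 × 0.2580 × 0.40851849 = 0.421591 (base)
P(M) = C(4,0) × 0.258^4 × 0.742^0 = 1 × 0.00443077 × 1.0000 = 0.004431
Relative intensity = 0.004431 / 0.421591 × 100 = 1.1

1.1%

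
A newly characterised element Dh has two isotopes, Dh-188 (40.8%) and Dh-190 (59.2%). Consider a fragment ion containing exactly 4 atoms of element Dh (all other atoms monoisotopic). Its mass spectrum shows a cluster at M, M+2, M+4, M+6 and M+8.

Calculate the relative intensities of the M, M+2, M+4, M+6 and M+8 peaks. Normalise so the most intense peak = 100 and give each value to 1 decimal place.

7.9 : 45.9 : 100.0 : 96.7 : 35.1

Each Dh atom is independently Dh-188 (p = 0.408) or Dh-190 (q = 0.592); the cluster is the binomial expansion (p + q)^4.
P(M) = 0.408^4 = 0.027710
P(M+2) = 4 × 0.408^3 × 0.592^1 = 0.160828
P(M+4) = 6 × 0.408^2 × 0.592^2 = 0.350038
P(M+6) = 4 × 0.408^1 × 0.592^3 = 0.338599
P(M+8) = 0.592^4 = 0.122825
The M+4 peak is largest (0.350038); scaling to 100 gives 7.9 : 45.9 : 100.0 : 96.7 : 35.1.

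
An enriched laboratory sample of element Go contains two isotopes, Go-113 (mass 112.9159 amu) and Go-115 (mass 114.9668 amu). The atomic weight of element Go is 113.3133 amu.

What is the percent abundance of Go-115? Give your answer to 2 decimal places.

Let x be the fractional abundance of Go-113; then Go-115 has abundance 1 − x.
112.9159·x + 114.9668·(1 − x) = 113.3133
(112.9159 − 114.9668)·x = 113.3133 − 114.9668
x = -1.6535 / -2.0509 = 0.80623 → 80.62% Go-113, 19.38% Go-115.

19.38%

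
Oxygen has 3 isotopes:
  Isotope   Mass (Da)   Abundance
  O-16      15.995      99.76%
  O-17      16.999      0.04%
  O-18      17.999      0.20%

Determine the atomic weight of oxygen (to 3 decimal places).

15.999 Da

The abundance-weighted mean is 0.9976 × 15.995 + 0.0004 × 16.999 + 0.0020 × 17.999
= 15.9566 + 0.0068 + 0.0360 = 15.9994 Da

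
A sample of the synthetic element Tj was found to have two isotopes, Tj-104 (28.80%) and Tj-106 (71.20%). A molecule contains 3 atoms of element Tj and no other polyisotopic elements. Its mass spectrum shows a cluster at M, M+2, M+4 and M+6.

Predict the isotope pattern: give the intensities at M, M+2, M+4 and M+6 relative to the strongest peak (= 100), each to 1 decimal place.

5.5 : 40.4 : 100.0 : 82.4

The 3 Tj atoms are independent, so intensities follow the terms of (0.2880 + 0.7120)^3.
P(M) = 0.2880^3 = 0.023888
P(M+2) = 3 × 0.2880^2 × 0.7120^1 = 0.177168
P(M+4) = 3 × 0.2880^1 × 0.7120^2 = 0.438000
P(M+6) = 0.7120^3 = 0.360944
The M+4 peak is largest (0.438000); scaling to 100 gives 5.5 : 40.4 : 100.0 : 82.4.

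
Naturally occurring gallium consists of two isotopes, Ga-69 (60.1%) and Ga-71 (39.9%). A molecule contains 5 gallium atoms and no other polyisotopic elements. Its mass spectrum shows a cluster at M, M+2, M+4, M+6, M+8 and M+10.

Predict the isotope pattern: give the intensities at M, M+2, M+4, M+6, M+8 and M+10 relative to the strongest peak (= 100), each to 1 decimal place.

22.7 : 75.3 : 100.0 : 66.4 : 22.0 : 2.9

Expanding (0.601 + 0.399)^5:
P(M) = 0.601^5 = 0.078410
P(M+2) = 5 × 0.601^4 × 0.399^1 = 0.260280
P(M+4) = 10 × 0.601^3 × 0.399^2 = 0.345596
P(M+6) = 10 × 0.601^2 × 0.399^3 = 0.229439
P(M+8) = 5 × 0.601^1 × 0.399^4 = 0.076162
P(M+10) = 0.399^5 = 0.010113
The M+4 peak is largest (0.345596); scaling to 100 gives 22.7 : 75.3 : 100.0 : 66.4 : 22.0 : 2.9.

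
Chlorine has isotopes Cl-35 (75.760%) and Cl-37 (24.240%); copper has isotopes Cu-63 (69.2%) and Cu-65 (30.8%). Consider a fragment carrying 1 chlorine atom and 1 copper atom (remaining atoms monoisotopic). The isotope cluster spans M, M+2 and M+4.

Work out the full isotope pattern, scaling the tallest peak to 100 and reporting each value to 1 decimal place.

100.0 : 76.5 : 14.2

Chlorine pattern (n=1): 0.7576 : 0.2424
Copper pattern (n=1): 0.6920 : 0.3080
Convolve the two distributions (both contribute in 2-u steps):
  M: 0.7576×0.6920 = 0.524259
  M+2: 0.7576×0.3080 + 0.2424×0.6920 = 0.401082
  M+4: 0.2424×0.3080 = 0.074659
Scale to base peak (0.524259) = 100: 100.0 : 76.5 : 14.2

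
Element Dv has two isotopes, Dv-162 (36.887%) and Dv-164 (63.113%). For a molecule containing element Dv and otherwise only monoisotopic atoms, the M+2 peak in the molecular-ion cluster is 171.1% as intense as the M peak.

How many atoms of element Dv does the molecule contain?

With n Dv atoms, P(M+2)/P(M) = C(n,1)·p^(n−1)q / p^n = n·q/p = n · 0.63113/0.36887.
n = 1.711 × 0.36887/0.63113 = 1.00 ≈ 1

1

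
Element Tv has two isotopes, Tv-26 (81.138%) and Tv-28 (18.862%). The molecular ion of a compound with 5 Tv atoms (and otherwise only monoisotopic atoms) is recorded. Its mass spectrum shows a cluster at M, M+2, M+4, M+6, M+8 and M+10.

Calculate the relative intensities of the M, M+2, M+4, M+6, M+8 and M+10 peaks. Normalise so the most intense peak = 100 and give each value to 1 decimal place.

86.0 : 100.0 : 46.5 : 10.8 : 1.3 : 0.1

Each Tv atom is independently Tv-26 (p = 0.81138) or Tv-28 (q = 0.18862); the cluster is the binomial expansion (p + q)^5.
P(M) = 0.81138^5 = 0.351659
P(M+2) = 5 × 0.81138^4 × 0.18862^1 = 0.408747
P(M+4) = 10 × 0.81138^3 × 0.18862^2 = 0.190041
P(M+6) = 10 × 0.81138^2 × 0.18862^3 = 0.044179
P(M+8) = 5 × 0.81138^1 × 0.18862^4 = 0.005135
P(M+10) = 0.18862^5 = 0.000239
The M+2 peak is largest (0.408747); scaling to 100 gives 86.0 : 100.0 : 46.5 : 10.8 : 1.3 : 0.1.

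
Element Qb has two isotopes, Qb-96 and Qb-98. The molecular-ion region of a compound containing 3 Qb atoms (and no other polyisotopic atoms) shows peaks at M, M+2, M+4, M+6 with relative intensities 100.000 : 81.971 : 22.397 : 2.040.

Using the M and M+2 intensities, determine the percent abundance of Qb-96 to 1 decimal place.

If p is the fraction of Qb that is Qb-96, then I(M+2)/I(M) = [C(3,1)·p^2·(1−p)] / p^3 = 3·(1−p)/p = 81.971/100.000 = 0.8197
(1−p)/p = 0.8197/3 = 0.2732  ⇒  p = 1/(1 + 0.2732) = 0.7854
Qb-96: 78.5%, Qb-98: 21.5%.

78.5%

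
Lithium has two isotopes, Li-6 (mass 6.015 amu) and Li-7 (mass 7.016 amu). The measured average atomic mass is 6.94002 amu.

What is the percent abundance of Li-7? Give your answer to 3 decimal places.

Let x be the fractional abundance of Li-6; then Li-7 has abundance 1 − x.
6.015·x + 7.016·(1 − x) = 6.94002
(6.015 − 7.016)·x = 6.94002 − 7.016
x = -0.07598 / -1.001 = 0.07590 → 7.590% Li-6, 92.410% Li-7.

92.410%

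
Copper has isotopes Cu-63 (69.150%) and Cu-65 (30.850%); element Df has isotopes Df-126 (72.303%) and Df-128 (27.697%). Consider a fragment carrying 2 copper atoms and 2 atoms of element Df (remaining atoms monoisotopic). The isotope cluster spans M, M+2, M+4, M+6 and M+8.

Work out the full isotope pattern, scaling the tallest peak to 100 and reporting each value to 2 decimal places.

Copper pattern (n=2): 0.47817225 : 0.4266555 : 0.09517225
Element Df pattern (n=2): 0.52277238 : 0.40051524 : 0.07671238
Convolve the two distributions (both contribute in 2-u steps):
  M: 0.47817225×0.52277238 = 0.249975
  M+2: 0.47817225×0.40051524 + 0.4266555×0.52277238 = 0.414559
  M+4: 0.47817225×0.07671238 + 0.4266555×0.40051524 + 0.09517225×0.52277238 = 0.257317
  M+6: 0.4266555×0.07671238 + 0.09517225×0.40051524 = 0.070848
  M+8: 0.09517225×0.07671238 = 0.007301
Scale to base peak (0.414559) = 100: 60.30 : 100.00 : 62.07 : 17.09 : 1.76

60.30 : 100.00 : 62.07 : 17.09 : 1.76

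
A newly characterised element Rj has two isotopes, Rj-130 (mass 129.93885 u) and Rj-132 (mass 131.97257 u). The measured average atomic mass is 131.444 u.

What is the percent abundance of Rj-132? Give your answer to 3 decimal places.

Writing the weighted mean with unknown fraction x of Rj-130:
129.93885·x + 131.97257·(1 − x) = 131.444
(129.93885 − 131.97257)·x = 131.444 − 131.97257
x = -0.52857 / -2.03372 = 0.25990 → 25.990% Rj-130, 74.010% Rj-132.

74.010%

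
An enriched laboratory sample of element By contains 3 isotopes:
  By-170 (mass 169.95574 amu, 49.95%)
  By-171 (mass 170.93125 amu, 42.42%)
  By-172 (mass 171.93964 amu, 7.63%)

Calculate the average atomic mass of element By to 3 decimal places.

170.521 amu

Ar = Σ fᵢ·mᵢ = 0.4995 × 169.95574 + 0.4242 × 170.93125 + 0.0763 × 171.93964
= 84.892892 + 72.509036 + 13.118995 = 170.520923 amu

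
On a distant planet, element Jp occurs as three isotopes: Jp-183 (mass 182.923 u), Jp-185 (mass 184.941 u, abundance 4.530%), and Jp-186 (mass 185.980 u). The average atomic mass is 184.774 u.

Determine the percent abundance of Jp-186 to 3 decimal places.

57.559%

The remaining 95.470% is split between Jp-183 (fraction x) and Jp-186 (fraction 0.95470 − x).
Substituting: 182.923x + 185.980(0.95470 − x) = 176.3961727
(182.923 − 185.980)x = -1.1589333  ⇒  x = 0.37911, y = 0.57559
Jp-183: 37.911%, Jp-186: 57.559%.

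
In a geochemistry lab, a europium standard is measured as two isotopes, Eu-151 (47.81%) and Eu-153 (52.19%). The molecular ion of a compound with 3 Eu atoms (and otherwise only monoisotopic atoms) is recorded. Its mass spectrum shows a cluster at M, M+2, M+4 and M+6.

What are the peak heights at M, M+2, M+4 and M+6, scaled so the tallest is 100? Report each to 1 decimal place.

Each Eu atom is independently Eu-151 (p = 0.4781) or Eu-153 (q = 0.5219); the cluster is the binomial expansion (p + q)^3.
P(M) = 0.4781^3 = 0.109284
P(M+2) = 3 × 0.4781^2 × 0.5219^1 = 0.357887
P(M+4) = 3 × 0.4781^1 × 0.5219^2 = 0.390674
P(M+6) = 0.5219^3 = 0.142155
The M+4 peak is largest (0.390674); scaling to 100 gives 28.0 : 91.6 : 100.0 : 36.4.

28.0 : 91.6 : 100.0 : 36.4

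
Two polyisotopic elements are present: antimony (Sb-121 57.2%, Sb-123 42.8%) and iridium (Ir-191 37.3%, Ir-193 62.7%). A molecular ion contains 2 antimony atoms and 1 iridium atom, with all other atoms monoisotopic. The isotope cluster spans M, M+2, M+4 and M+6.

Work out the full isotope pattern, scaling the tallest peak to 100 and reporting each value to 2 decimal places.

Antimony pattern (n=2): 0.327184 : 0.489632 : 0.183184
Iridium pattern (n=1): 0.3730 : 0.6270
Convolve the two distributions (both contribute in 2-u steps):
  M: 0.327184×0.3730 = 0.122040
  M+2: 0.327184×0.6270 + 0.489632×0.3730 = 0.387777
  M+4: 0.489632×0.6270 + 0.183184×0.3730 = 0.375327
  M+6: 0.183184×0.6270 = 0.114856
Scale to base peak (0.387777) = 100: 31.47 : 100.00 : 96.79 : 29.62

31.47 : 100.00 : 96.79 : 29.62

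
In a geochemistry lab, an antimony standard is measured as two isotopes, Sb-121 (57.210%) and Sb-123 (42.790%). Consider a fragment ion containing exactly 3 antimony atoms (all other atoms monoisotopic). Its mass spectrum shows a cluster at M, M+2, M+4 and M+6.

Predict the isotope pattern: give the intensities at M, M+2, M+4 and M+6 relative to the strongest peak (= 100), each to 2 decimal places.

The 3 Sb atoms are independent, so intensities follow the terms of (0.57210 + 0.42790)^3.
P(M) = 0.57210^3 = 0.187247
P(M+2) = 3 × 0.57210^2 × 0.42790^1 = 0.420153
P(M+4) = 3 × 0.57210^1 × 0.42790^2 = 0.314252
P(M+6) = 0.42790^3 = 0.078348
The M+2 peak is largest (0.420153); scaling to 100 gives 44.57 : 100.00 : 74.79 : 18.65.

44.57 : 100.00 : 74.79 : 18.65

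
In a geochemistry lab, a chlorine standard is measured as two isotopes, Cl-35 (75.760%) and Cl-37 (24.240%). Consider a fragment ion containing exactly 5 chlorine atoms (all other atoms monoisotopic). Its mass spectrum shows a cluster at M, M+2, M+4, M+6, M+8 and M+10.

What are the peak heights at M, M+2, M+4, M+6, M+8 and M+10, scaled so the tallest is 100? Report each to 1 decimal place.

Expanding (0.75760 + 0.24240)^5:
P(M) = 0.75760^5 = 0.249574
P(M+2) = 5 × 0.75760^4 × 0.24240^1 = 0.399266
P(M+4) = 10 × 0.75760^3 × 0.24240^2 = 0.255497
P(M+6) = 10 × 0.75760^2 × 0.24240^3 = 0.081748
P(M+8) = 5 × 0.75760^1 × 0.24240^4 = 0.013078
P(M+10) = 0.24240^5 = 0.000837
The M+2 peak is largest (0.399266); scaling to 100 gives 62.5 : 100.0 : 64.0 : 20.5 : 3.3 : 0.2.

62.5 : 100.0 : 64.0 : 20.5 : 3.3 : 0.2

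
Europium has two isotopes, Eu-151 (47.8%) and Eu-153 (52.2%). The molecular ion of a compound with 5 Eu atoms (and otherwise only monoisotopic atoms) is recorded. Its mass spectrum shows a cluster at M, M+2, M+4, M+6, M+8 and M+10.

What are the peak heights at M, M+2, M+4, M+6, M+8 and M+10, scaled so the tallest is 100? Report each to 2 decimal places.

The 5 Eu atoms are independent, so intensities follow the terms of (0.478 + 0.522)^5.
P(M) = 0.478^5 = 0.024954
P(M+2) = 5 × 0.478^4 × 0.522^1 = 0.136255
P(M+4) = 10 × 0.478^3 × 0.522^2 = 0.297594
P(M+6) = 10 × 0.478^2 × 0.522^3 = 0.324988
P(M+8) = 5 × 0.478^1 × 0.522^4 = 0.177452
P(M+10) = 0.522^5 = 0.038757
The M+6 peak is largest (0.324988); scaling to 100 gives 7.68 : 41.93 : 91.57 : 100.00 : 54.60 : 11.93.

7.68 : 41.93 : 91.57 : 100.00 : 54.60 : 11.93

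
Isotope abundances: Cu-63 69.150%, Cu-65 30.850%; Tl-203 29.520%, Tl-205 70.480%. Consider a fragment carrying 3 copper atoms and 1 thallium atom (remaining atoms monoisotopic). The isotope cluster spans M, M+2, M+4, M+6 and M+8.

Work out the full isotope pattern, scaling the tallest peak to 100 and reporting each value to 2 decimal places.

Copper pattern (n=3): 0.33065611 : 0.44254842 : 0.19743483 : 0.02936064
Thallium pattern (n=1): 0.2952 : 0.7048
Convolve the two distributions (both contribute in 2-u steps):
  M: 0.33065611×0.2952 = 0.097610
  M+2: 0.33065611×0.7048 + 0.44254842×0.2952 = 0.363687
  M+4: 0.44254842×0.7048 + 0.19743483×0.2952 = 0.370191
  M+6: 0.19743483×0.7048 + 0.02936064×0.2952 = 0.147819
  M+8: 0.02936064×0.7048 = 0.020693
Scale to base peak (0.370191) = 100: 26.37 : 98.24 : 100.00 : 39.93 : 5.59

26.37 : 98.24 : 100.00 : 39.93 : 5.59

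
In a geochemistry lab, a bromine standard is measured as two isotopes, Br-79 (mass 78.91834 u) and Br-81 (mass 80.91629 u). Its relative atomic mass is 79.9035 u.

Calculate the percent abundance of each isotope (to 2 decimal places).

Br-79: 50.69%, Br-81: 49.31%

Let x be the fractional abundance of Br-79; then Br-81 has abundance 1 − x.
78.91834·x + 80.91629·(1 − x) = 79.9035
(78.91834 − 80.91629)·x = 79.9035 − 80.91629
x = -1.01279 / -1.99795 = 0.50691 → 50.69% Br-79, 49.31% Br-81.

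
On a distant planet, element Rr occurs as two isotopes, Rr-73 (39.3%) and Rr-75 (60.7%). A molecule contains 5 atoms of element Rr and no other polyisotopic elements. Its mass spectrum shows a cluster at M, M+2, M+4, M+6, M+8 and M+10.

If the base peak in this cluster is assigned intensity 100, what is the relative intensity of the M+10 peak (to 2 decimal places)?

Binomial terms of (0.393 + 0.607)^5: M 0.0094, M+2 0.0724, M+4 0.2236, M+6 0.3454, M+8 0.2668, M+10 0.0824 → M+6 is the base peak.
P(M+6) = C(5,3) × 0.393^2 × 0.607^3 = 10 × 0.154449 × 0.22364854 = 0.345423 (base)
P(M+10) = C(5,5) × 0.393^0 × 0.607^5 = 1 × 1.0000 × 0.08240308 = 0.082403
Relative intensity = 0.082403 / 0.345423 × 100 = 23.86

23.86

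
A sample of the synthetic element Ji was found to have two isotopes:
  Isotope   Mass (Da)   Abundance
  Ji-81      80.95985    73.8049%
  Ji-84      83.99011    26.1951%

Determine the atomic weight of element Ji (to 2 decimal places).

Weight each isotope mass by its fractional abundance: 0.738049 × 80.95985 + 0.261951 × 83.99011
= 59.752336 + 22.001293 = 81.753629 Da

81.75 Da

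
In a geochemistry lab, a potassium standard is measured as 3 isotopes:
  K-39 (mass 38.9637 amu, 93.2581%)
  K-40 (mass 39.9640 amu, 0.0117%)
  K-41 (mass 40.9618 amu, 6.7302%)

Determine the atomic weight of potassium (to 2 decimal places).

Weight each isotope mass by its fractional abundance: 0.932581 × 38.9637 + 0.000117 × 39.9640 + 0.067302 × 40.9618
= 36.33681 + 0.00468 + 2.75681 = 39.09830 amu

39.10 amu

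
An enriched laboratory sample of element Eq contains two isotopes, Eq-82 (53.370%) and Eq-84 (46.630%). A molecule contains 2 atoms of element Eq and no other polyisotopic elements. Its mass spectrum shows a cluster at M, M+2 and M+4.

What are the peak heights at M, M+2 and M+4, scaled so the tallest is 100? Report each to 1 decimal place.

Each Eq atom is independently Eq-82 (p = 0.53370) or Eq-84 (q = 0.46630); the cluster is the binomial expansion (p + q)^2.
P(M) = 0.53370^2 = 0.284836
P(M+2) = 2 × 0.53370^1 × 0.46630^1 = 0.497729
P(M+4) = 0.46630^2 = 0.217436
The M+2 peak is largest (0.497729); scaling to 100 gives 57.2 : 100.0 : 43.7.

57.2 : 100.0 : 43.7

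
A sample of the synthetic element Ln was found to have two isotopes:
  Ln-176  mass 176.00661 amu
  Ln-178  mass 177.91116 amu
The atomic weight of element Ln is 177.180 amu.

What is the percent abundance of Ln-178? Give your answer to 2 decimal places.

61.61%

With x = fraction of Ln-176 (so Ln-178 is 1 − x):
176.00661·x + 177.91116·(1 − x) = 177.180
(176.00661 − 177.91116)·x = 177.180 − 177.91116
x = -0.73116 / -1.90455 = 0.38390 → 38.39% Ln-176, 61.61% Ln-178.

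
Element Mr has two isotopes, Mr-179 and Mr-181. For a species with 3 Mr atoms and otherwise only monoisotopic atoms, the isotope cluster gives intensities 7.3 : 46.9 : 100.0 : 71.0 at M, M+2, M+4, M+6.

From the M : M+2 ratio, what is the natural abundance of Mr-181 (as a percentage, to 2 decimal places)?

Write p for the Mr-179 fraction. I(M+2)/I(M) = [C(3,1)·p^2·(1−p)] / p^3 = 3·(1−p)/p = 46.9/7.3 = 6.4247
(1−p)/p = 6.4247/3 = 2.1416  ⇒  p = 1/(1 + 2.1416) = 0.3183
Mr-179: 31.83%, Mr-181: 68.17%.

68.17%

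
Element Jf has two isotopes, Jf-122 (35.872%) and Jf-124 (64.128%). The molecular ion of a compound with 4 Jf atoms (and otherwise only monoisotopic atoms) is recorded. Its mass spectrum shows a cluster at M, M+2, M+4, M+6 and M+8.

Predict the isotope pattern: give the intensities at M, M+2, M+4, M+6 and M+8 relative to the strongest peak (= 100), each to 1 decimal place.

4.4 : 31.3 : 83.9 : 100.0 : 44.7

Each Jf atom is independently Jf-122 (p = 0.35872) or Jf-124 (q = 0.64128); the cluster is the binomial expansion (p + q)^4.
P(M) = 0.35872^4 = 0.016559
P(M+2) = 4 × 0.35872^3 × 0.64128^1 = 0.118406
P(M+4) = 6 × 0.35872^2 × 0.64128^2 = 0.317510
P(M+6) = 4 × 0.35872^1 × 0.64128^3 = 0.378407
P(M+8) = 0.64128^4 = 0.169118
The M+6 peak is largest (0.378407); scaling to 100 gives 4.4 : 31.3 : 83.9 : 100.0 : 44.7.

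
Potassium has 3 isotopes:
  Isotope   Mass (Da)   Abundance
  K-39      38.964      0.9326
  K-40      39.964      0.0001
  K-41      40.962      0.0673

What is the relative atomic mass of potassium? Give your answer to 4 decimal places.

39.0986 Da

Average mass = Σ (abundance × isotope mass) = 0.9326 × 38.964 + 0.0001 × 39.964 + 0.0673 × 40.962
= 36.33783 + 0.00400 + 2.75674 = 39.09857 Da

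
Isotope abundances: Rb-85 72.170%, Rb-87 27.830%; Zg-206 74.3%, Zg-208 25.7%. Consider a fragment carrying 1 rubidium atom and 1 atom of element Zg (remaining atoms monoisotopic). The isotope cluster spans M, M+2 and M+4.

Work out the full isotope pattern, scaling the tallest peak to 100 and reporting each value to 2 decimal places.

Rubidium pattern (n=1): 0.7217 : 0.2783
Element Zg pattern (n=1): 0.7430 : 0.2570
Convolve the two distributions (both contribute in 2-u steps):
  M: 0.7217×0.7430 = 0.536223
  M+2: 0.7217×0.2570 + 0.2783×0.7430 = 0.392254
  M+4: 0.2783×0.2570 = 0.071523
Scale to base peak (0.536223) = 100: 100.00 : 73.15 : 13.34

100.00 : 73.15 : 13.34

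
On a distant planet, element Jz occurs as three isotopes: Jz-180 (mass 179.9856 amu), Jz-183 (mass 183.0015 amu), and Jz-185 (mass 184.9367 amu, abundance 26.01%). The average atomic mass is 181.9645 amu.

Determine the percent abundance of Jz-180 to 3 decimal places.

51.074%

The remaining 73.99% is split between Jz-180 (fraction x) and Jz-183 (fraction 0.7399 − x).
Substituting: 179.9856x + 183.0015(0.7399 − x) = 133.86246433
(179.9856 − 183.0015)x = -1.54034552  ⇒  x = 0.51074, y = 0.22916
Jz-180: 51.074%, Jz-183: 22.916%.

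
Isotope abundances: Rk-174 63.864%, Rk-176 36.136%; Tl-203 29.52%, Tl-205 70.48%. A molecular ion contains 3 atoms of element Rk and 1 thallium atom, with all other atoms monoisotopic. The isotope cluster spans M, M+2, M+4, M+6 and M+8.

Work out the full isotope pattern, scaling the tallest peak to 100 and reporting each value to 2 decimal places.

19.95 : 81.48 : 100.00 : 49.36 : 8.63

Element Rk pattern (n=3): 0.26047638 : 0.44215401 : 0.25018284 : 0.04718677
Thallium pattern (n=1): 0.2952 : 0.7048
Convolve the two distributions (both contribute in 2-u steps):
  M: 0.26047638×0.2952 = 0.076893
  M+2: 0.26047638×0.7048 + 0.44215401×0.2952 = 0.314108
  M+4: 0.44215401×0.7048 + 0.25018284×0.2952 = 0.385484
  M+6: 0.25018284×0.7048 + 0.04718677×0.2952 = 0.190258
  M+8: 0.04718677×0.7048 = 0.033257
Scale to base peak (0.385484) = 100: 19.95 : 81.48 : 100.00 : 49.36 : 8.63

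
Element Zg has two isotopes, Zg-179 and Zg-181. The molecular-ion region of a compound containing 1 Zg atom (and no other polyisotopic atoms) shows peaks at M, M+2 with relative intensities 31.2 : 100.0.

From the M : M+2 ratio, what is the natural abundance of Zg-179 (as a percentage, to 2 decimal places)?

Write p for the Zg-179 fraction. I(M+2)/I(M) = [C(1,1)·p^0·(1−p)] / p^1 = 1·(1−p)/p = 100.0/31.2 = 3.2051
(1−p)/p = 3.2051/1 = 3.2051  ⇒  p = 1/(1 + 3.2051) = 0.2378
Zg-179: 23.78%, Zg-181: 76.22%.

23.78%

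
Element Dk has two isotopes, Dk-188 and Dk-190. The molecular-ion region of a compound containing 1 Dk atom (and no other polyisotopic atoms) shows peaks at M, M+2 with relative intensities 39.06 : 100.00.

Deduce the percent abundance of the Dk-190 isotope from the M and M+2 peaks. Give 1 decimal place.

Let p = fractional abundance of Dk-188. I(M+2)/I(M) = [C(1,1)·p^0·(1−p)] / p^1 = 1·(1−p)/p = 100.00/39.06 = 2.5602
(1−p)/p = 2.5602/1 = 2.5602  ⇒  p = 1/(1 + 2.5602) = 0.2809
Dk-188: 28.1%, Dk-190: 71.9%.

71.9%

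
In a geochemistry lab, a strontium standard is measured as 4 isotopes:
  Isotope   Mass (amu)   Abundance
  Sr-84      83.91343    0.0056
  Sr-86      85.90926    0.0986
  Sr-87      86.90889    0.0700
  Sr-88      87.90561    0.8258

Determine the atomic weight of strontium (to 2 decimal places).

Average mass = Σ (abundance × isotope mass) = 0.0056 × 83.91343 + 0.0986 × 85.90926 + 0.0700 × 86.90889 + 0.8258 × 87.90561
= 0.469915 + 8.470653 + 6.083622 + 72.592453 = 87.616643 amu

87.62 amu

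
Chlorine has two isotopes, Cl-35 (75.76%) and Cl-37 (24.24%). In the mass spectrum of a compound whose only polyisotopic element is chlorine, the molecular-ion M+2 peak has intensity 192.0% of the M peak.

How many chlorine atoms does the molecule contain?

The M+2/M ratio from n Cl atoms is n · q/p = n · 0.2424/0.7576.
n = 1.920 × 0.7576/0.2424 = 6.00 ≈ 6

6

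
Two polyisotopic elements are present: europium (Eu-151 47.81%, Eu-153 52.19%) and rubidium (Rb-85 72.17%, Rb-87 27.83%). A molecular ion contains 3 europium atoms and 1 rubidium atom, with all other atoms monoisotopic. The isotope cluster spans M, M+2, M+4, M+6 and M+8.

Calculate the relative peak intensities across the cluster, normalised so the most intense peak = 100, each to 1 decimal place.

Europium pattern (n=3): 0.10928391 : 0.3578871 : 0.39067407 : 0.14215492
Rubidium pattern (n=1): 0.7217 : 0.2783
Convolve the two distributions (both contribute in 2-u steps):
  M: 0.10928391×0.7217 = 0.078870
  M+2: 0.10928391×0.2783 + 0.3578871×0.7217 = 0.288701
  M+4: 0.3578871×0.2783 + 0.39067407×0.7217 = 0.381549
  M+6: 0.39067407×0.2783 + 0.14215492×0.7217 = 0.211318
  M+8: 0.14215492×0.2783 = 0.039562
Scale to base peak (0.381549) = 100: 20.7 : 75.7 : 100.0 : 55.4 : 10.4

20.7 : 75.7 : 100.0 : 55.4 : 10.4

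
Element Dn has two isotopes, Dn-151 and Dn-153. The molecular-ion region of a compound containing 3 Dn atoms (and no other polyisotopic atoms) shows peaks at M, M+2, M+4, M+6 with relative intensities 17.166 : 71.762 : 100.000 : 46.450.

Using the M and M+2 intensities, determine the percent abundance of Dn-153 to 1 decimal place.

If p is the fraction of Dn that is Dn-151, then I(M+2)/I(M) = [C(3,1)·p^2·(1−p)] / p^3 = 3·(1−p)/p = 71.762/17.166 = 4.1805
(1−p)/p = 4.1805/3 = 1.3935  ⇒  p = 1/(1 + 1.3935) = 0.4178
Dn-151: 41.8%, Dn-153: 58.2%.

58.2%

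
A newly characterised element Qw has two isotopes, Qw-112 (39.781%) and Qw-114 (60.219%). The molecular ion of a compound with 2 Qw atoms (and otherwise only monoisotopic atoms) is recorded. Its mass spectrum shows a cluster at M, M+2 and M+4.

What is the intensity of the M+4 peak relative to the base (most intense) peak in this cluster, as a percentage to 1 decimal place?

75.7%

Binomial terms of (0.39781 + 0.60219)^2: M 0.1583, M+2 0.4791, M+4 0.3626 → M+2 is the base peak.
P(M+2) = C(2,1) × 0.39781^1 × 0.60219^1 = 2 × 0.39781 × 0.60219 = 0.479114 (base)
P(M+4) = C(2,2) × 0.39781^0 × 0.60219^2 = 1 × 1.0000 × 0.3626328 = 0.362633
Relative intensity = 0.362633 / 0.479114 × 100 = 75.7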